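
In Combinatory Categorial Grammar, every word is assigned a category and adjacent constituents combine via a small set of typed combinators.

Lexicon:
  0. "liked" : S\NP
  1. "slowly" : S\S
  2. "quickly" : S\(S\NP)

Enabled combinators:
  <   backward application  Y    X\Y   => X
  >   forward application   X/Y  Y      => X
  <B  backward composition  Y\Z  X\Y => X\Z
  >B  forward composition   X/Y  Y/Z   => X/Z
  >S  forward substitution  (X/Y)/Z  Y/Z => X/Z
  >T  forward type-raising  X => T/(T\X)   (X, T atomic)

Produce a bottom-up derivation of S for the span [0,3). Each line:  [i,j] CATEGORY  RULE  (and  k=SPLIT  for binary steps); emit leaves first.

[0,3] S   <
  [0,2] S\NP   <B
    [0,1] "liked" : S\NP
    [1,2] "slowly" : S\S
  [2,3] "quickly" : S\(S\NP)

[0,1] S\NP  lex  "liked"
[1,2] S\S  lex  "slowly"
[0,2] S\NP  <B  k=1
[2,3] S\(S\NP)  lex  "quickly"
[0,3] S  <  k=2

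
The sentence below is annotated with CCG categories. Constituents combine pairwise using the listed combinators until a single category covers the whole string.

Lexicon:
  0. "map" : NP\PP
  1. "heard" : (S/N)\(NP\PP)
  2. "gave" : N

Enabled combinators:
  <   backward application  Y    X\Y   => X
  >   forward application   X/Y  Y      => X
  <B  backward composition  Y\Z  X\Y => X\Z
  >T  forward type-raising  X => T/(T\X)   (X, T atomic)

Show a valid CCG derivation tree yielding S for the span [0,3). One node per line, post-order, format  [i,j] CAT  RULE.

[0,3] S   >
  [0,2] S/N   <
    [0,1] "map" : NP\PP
    [1,2] "heard" : (S/N)\(NP\PP)
  [2,3] "gave" : N

[0,1] NP\PP  lex  "map"
[1,2] (S/N)\(NP\PP)  lex  "heard"
[0,2] S/N  <  k=1
[2,3] N  lex  "gave"
[0,3] S  >  k=2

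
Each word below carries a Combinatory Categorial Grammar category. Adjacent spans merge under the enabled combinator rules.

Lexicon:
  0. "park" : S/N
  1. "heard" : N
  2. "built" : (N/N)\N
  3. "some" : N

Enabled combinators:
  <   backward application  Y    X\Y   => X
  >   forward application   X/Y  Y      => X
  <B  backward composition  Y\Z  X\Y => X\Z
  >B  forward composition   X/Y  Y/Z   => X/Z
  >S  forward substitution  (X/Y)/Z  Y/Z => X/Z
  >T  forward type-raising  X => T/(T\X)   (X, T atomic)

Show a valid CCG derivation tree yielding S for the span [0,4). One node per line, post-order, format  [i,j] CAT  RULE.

[0,4] S   >
  [0,3] S/N   >B
    [0,1] "park" : S/N
    [1,3] N/N   <
      [1,2] "heard" : N
      [2,3] "built" : (N/N)\N
  [3,4] "some" : N

[0,1] S/N  lex  "park"
[1,2] N  lex  "heard"
[2,3] (N/N)\N  lex  "built"
[1,3] N/N  <  k=2
[0,3] S/N  >B  k=1
[3,4] N  lex  "some"
[0,4] S  >  k=3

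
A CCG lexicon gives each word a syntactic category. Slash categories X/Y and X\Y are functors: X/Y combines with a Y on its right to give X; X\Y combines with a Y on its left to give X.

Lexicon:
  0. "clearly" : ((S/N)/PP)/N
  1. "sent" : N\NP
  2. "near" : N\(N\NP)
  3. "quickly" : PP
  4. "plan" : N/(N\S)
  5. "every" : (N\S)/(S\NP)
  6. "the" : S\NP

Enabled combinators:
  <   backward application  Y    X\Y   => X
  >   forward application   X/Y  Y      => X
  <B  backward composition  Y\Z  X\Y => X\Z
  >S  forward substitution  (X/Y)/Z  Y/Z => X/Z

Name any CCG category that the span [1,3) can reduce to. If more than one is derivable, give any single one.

N

[0,7] S   >
  [0,4] S/N   >
    [0,3] (S/N)/PP   >
      [0,1] "clearly" : ((S/N)/PP)/N
      [1,3] N   <
        [1,2] "sent" : N\NP
        [2,3] "near" : N\(N\NP)
    [3,4] "quickly" : PP
  [4,7] N   >
    [4,5] "plan" : N/(N\S)
    [5,7] N\S   >
      [5,6] "every" : (N\S)/(S\NP)
      [6,7] "the" : S\NP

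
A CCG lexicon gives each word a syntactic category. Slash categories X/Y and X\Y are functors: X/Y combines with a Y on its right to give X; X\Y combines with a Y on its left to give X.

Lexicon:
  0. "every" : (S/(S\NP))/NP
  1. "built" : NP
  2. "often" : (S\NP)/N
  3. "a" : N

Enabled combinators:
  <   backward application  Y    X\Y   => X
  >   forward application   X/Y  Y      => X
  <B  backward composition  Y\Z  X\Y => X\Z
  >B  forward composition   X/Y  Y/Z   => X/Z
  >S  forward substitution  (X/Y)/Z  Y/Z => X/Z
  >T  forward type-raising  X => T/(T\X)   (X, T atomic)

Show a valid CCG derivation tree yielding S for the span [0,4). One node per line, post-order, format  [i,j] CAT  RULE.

[0,4] S   >
  [0,2] S/(S\NP)   >
    [0,1] "every" : (S/(S\NP))/NP
    [1,2] "built" : NP
  [2,4] S\NP   >
    [2,3] "often" : (S\NP)/N
    [3,4] "a" : N

[0,1] (S/(S\NP))/NP  lex  "every"
[1,2] NP  lex  "built"
[0,2] S/(S\NP)  >  k=1
[2,3] (S\NP)/N  lex  "often"
[3,4] N  lex  "a"
[2,4] S\NP  >  k=3
[0,4] S  >  k=2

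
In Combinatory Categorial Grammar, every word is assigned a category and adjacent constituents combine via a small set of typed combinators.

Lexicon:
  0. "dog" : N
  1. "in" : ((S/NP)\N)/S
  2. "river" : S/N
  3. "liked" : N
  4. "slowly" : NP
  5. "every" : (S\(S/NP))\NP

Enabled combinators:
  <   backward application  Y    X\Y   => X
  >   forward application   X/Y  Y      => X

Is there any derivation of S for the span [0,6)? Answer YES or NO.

[0,6] S   <
  [0,4] S/NP   <
    [0,1] "dog" : N
    [1,4] (S/NP)\N   >
      [1,2] "in" : ((S/NP)\N)/S
      [2,4] S   >
        [2,3] "river" : S/N
        [3,4] "liked" : N
  [4,6] S\(S/NP)   <
    [4,5] "slowly" : NP
    [5,6] "every" : (S\(S/NP))\NP

YES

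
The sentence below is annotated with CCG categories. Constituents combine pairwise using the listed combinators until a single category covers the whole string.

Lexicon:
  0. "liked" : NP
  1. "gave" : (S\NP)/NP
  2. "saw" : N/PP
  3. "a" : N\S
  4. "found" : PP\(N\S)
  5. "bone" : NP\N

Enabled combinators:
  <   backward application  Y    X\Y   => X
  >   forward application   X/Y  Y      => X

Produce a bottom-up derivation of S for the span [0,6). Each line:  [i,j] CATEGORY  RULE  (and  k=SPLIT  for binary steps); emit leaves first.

[0,6] S   <
  [0,1] "liked" : NP
  [1,6] S\NP   >
    [1,2] "gave" : (S\NP)/NP
    [2,6] NP   <
      [2,5] N   >
        [2,3] "saw" : N/PP
        [3,5] PP   <
          [3,4] "a" : N\S
          [4,5] "found" : PP\(N\S)
      [5,6] "bone" : NP\N

[0,1] NP  lex  "liked"
[1,2] (S\NP)/NP  lex  "gave"
[2,3] N/PP  lex  "saw"
[3,4] N\S  lex  "a"
[4,5] PP\(N\S)  lex  "found"
[3,5] PP  <  k=4
[2,5] N  >  k=3
[5,6] NP\N  lex  "bone"
[2,6] NP  <  k=5
[1,6] S\NP  >  k=2
[0,6] S  <  k=1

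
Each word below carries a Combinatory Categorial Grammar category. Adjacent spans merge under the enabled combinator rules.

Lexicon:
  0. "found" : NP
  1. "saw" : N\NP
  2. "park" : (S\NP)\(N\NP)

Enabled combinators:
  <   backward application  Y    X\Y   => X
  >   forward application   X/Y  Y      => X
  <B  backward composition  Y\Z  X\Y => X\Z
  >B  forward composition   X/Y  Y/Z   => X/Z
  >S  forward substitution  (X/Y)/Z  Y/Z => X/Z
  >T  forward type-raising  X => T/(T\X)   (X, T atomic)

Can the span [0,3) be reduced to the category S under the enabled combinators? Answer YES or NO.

YES

[0,3] S   <
  [0,1] "found" : NP
  [1,3] S\NP   <
    [1,2] "saw" : N\NP
    [2,3] "park" : (S\NP)\(N\NP)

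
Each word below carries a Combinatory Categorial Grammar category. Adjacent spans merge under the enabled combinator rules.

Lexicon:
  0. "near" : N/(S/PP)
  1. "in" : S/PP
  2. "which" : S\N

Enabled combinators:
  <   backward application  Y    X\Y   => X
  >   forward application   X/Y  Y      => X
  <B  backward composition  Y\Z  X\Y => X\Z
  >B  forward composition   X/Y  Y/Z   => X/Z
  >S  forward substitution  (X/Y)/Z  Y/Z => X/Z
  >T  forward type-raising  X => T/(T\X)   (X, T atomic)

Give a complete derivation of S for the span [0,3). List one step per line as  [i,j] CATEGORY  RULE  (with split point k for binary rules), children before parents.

[0,3] S   <
  [0,2] N   >
    [0,1] "near" : N/(S/PP)
    [1,2] "in" : S/PP
  [2,3] "which" : S\N

[0,1] N/(S/PP)  lex  "near"
[1,2] S/PP  lex  "in"
[0,2] N  >  k=1
[2,3] S\N  lex  "which"
[0,3] S  <  k=2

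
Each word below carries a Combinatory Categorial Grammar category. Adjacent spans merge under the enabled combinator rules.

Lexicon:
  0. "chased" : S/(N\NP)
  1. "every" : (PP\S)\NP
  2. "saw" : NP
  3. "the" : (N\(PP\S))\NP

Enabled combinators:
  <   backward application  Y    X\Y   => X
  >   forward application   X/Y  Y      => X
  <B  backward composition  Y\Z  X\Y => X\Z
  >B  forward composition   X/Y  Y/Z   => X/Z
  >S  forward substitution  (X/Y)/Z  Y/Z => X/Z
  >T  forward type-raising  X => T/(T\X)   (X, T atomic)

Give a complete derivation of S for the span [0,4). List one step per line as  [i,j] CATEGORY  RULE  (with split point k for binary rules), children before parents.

[0,4] S   >
  [0,1] "chased" : S/(N\NP)
  [1,4] N\NP   <B
    [1,2] "every" : (PP\S)\NP
    [2,4] N\(PP\S)   <
      [2,3] "saw" : NP
      [3,4] "the" : (N\(PP\S))\NP

[0,1] S/(N\NP)  lex  "chased"
[1,2] (PP\S)\NP  lex  "every"
[2,3] NP  lex  "saw"
[3,4] (N\(PP\S))\NP  lex  "the"
[2,4] N\(PP\S)  <  k=3
[1,4] N\NP  <B  k=2
[0,4] S  >  k=1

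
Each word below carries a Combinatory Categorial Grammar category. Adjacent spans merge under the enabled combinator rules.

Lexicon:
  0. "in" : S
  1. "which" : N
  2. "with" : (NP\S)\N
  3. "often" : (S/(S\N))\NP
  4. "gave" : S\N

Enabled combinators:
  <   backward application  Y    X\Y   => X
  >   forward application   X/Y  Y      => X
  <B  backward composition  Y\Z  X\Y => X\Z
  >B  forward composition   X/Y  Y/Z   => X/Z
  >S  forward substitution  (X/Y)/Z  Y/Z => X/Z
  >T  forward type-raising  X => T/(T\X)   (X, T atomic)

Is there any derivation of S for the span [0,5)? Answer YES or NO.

[0,5] S   >
  [0,4] S/(S\N)   <
    [0,3] NP   >
      [0,1] NP/(NP\S)   >T
        [0,1] "in" : S
      [1,3] NP\S   <
        [1,2] "which" : N
        [2,3] "with" : (NP\S)\N
    [3,4] "often" : (S/(S\N))\NP
  [4,5] "gave" : S\N

YES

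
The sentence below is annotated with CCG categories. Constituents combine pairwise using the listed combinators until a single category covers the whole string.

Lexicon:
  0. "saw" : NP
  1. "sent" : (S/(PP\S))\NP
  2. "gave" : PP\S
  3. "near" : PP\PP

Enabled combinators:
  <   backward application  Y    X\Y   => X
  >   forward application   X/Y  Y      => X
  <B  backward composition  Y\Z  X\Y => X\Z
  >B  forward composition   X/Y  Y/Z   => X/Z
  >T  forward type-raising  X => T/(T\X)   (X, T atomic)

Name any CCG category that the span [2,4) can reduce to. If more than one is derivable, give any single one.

[0,4] S   >
  [0,2] S/(PP\S)   <
    [0,1] "saw" : NP
    [1,2] "sent" : (S/(PP\S))\NP
  [2,4] PP\S   <B
    [2,3] "gave" : PP\S
    [3,4] "near" : PP\PP

PP\S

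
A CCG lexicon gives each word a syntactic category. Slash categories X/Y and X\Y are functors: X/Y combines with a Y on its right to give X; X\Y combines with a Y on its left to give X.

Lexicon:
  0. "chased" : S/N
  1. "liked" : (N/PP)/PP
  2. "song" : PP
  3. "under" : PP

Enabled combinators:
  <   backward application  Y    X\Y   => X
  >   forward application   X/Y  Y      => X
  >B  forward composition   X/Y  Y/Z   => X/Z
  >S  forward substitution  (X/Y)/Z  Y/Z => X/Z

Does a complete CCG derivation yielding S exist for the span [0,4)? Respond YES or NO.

[0,4] S   >
  [0,1] "chased" : S/N
  [1,4] N   >
    [1,3] N/PP   >
      [1,2] "liked" : (N/PP)/PP
      [2,3] "song" : PP
    [3,4] "under" : PP

YES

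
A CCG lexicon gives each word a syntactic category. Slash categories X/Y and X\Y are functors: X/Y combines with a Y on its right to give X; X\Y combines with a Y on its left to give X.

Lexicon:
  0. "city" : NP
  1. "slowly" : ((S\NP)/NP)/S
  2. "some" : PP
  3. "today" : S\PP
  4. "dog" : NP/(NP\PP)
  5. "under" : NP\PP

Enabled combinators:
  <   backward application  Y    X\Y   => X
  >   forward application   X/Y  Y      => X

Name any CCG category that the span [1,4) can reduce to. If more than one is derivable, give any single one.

[0,6] S   <
  [0,1] "city" : NP
  [1,6] S\NP   >
    [1,4] (S\NP)/NP   >
      [1,2] "slowly" : ((S\NP)/NP)/S
      [2,4] S   <
        [2,3] "some" : PP
        [3,4] "today" : S\PP
    [4,6] NP   >
      [4,5] "dog" : NP/(NP\PP)
      [5,6] "under" : NP\PP

(S\NP)/NP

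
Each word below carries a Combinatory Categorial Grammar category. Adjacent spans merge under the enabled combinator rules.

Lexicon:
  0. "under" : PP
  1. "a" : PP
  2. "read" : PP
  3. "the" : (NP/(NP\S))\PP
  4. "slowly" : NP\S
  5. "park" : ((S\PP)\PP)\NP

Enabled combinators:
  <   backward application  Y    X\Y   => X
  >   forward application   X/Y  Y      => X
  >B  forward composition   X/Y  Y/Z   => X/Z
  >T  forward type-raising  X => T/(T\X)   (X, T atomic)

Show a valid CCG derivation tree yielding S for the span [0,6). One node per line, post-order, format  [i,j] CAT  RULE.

[0,1] PP  lex  "under"
[0,1] S/(S\PP)  >T
[1,2] PP  lex  "a"
[2,3] PP  lex  "read"
[3,4] (NP/(NP\S))\PP  lex  "the"
[2,4] NP/(NP\S)  <  k=3
[4,5] NP\S  lex  "slowly"
[2,5] NP  >  k=4
[5,6] ((S\PP)\PP)\NP  lex  "park"
[2,6] (S\PP)\PP  <  k=5
[1,6] S\PP  <  k=2
[0,6] S  >  k=1

[0,6] S   >
  [0,1] S/(S\PP)   >T
    [0,1] "under" : PP
  [1,6] S\PP   <
    [1,2] "a" : PP
    [2,6] (S\PP)\PP   <
      [2,5] NP   >
        [2,4] NP/(NP\S)   <
          [2,3] "read" : PP
          [3,4] "the" : (NP/(NP\S))\PP
        [4,5] "slowly" : NP\S
      [5,6] "park" : ((S\PP)\PP)\NP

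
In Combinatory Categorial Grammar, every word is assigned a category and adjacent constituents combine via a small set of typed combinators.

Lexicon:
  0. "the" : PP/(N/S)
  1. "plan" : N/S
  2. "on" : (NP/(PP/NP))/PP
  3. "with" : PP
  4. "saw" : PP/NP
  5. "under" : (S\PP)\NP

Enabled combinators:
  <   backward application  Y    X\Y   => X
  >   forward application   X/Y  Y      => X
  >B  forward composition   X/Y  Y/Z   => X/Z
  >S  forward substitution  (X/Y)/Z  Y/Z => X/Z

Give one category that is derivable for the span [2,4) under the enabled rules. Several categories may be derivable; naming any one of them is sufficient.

[0,6] S   <
  [0,2] PP   >
    [0,1] "the" : PP/(N/S)
    [1,2] "plan" : N/S
  [2,6] S\PP   <
    [2,5] NP   >
      [2,4] NP/(PP/NP)   >
        [2,3] "on" : (NP/(PP/NP))/PP
        [3,4] "with" : PP
      [4,5] "saw" : PP/NP
    [5,6] "under" : (S\PP)\NP

NP/(PP/NP)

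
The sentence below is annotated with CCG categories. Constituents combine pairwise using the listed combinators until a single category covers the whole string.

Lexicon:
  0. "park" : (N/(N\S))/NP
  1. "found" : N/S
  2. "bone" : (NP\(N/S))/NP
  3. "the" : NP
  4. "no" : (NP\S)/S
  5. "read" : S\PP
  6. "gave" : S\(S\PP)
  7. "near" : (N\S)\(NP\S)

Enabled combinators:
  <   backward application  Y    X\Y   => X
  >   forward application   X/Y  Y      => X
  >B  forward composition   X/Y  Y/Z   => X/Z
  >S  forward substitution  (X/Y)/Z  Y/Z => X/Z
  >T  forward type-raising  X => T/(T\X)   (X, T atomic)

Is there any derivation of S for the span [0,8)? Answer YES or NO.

(N/(N\S))/NP N/S (NP\(N/S))/NP NP (NP\S)/S S\PP S\(S\PP) (N\S)\(NP\S)
CKY chart[0,8] = {N, N/(N\N), NP/(NP\N), PP/(PP\N), S/(S\N)}; S ∉ chart

NO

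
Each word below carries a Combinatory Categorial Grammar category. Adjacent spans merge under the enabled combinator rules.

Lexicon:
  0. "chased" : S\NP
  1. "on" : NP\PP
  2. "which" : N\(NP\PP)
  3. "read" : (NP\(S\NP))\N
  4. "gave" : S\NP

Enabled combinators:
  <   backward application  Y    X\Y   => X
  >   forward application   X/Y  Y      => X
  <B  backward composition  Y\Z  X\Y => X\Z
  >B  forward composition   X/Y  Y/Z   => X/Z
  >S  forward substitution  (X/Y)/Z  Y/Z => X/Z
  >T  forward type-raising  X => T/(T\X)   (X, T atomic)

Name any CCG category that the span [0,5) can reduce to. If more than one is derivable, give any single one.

[0,5] S   <
  [0,4] NP   <
    [0,1] "chased" : S\NP
    [1,4] NP\(S\NP)   <
      [1,3] N   <
        [1,2] "on" : NP\PP
        [2,3] "which" : N\(NP\PP)
      [3,4] "read" : (NP\(S\NP))\N
  [4,5] "gave" : S\NP

S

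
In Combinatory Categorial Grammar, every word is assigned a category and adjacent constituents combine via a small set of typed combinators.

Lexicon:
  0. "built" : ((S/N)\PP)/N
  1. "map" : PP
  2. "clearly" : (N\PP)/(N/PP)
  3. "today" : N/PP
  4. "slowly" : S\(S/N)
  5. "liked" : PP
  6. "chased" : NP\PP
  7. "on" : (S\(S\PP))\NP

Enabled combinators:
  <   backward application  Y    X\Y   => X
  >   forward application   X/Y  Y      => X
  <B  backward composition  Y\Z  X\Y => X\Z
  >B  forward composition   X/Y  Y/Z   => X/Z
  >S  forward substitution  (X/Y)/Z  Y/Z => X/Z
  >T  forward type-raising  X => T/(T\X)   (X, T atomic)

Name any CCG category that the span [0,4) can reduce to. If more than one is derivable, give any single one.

[0,8] S   <
  [0,5] S\PP   <B
    [0,4] (S/N)\PP   >
      [0,1] "built" : ((S/N)\PP)/N
      [1,4] N   >
        [1,2] N/(N\PP)   >T
          [1,2] "map" : PP
        [2,4] N\PP   >
          [2,3] "clearly" : (N\PP)/(N/PP)
          [3,4] "today" : N/PP
    [4,5] "slowly" : S\(S/N)
  [5,8] S\(S\PP)   <
    [5,7] NP   <
      [5,6] "liked" : PP
      [6,7] "chased" : NP\PP
    [7,8] "on" : (S\(S\PP))\NP

(S/N)\PP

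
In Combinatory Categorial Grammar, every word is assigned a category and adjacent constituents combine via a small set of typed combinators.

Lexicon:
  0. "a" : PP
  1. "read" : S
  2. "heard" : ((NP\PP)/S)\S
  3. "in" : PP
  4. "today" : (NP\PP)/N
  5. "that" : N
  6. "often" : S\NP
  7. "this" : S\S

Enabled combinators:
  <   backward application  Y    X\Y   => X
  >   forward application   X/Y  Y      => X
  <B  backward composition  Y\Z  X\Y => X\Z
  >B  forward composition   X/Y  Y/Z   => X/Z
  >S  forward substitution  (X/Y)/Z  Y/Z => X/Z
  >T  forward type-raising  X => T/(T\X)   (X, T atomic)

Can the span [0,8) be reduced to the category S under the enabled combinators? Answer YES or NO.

NO

PP S ((NP\PP)/S)\S PP (NP\PP)/N N S\NP S\S
CKY chart[0,8] = {N/(N\NP), NP, NP/(NP\NP), NP/(S\S), PP/(PP\NP), S/(S\NP)}; S ∉ chart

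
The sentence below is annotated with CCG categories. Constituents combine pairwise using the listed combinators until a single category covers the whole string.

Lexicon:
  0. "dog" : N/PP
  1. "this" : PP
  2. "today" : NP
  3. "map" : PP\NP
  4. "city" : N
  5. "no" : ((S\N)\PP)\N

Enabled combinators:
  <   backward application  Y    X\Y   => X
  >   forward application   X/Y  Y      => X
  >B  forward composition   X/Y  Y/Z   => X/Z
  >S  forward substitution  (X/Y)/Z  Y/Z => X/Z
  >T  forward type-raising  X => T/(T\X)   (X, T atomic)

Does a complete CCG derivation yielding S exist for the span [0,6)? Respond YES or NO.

YES

[0,6] S   <
  [0,2] N   >
    [0,1] "dog" : N/PP
    [1,2] "this" : PP
  [2,6] S\N   <
    [2,4] PP   >
      [2,3] PP/(PP\NP)   >T
        [2,3] "today" : NP
      [3,4] "map" : PP\NP
    [4,6] (S\N)\PP   <
      [4,5] "city" : N
      [5,6] "no" : ((S\N)\PP)\N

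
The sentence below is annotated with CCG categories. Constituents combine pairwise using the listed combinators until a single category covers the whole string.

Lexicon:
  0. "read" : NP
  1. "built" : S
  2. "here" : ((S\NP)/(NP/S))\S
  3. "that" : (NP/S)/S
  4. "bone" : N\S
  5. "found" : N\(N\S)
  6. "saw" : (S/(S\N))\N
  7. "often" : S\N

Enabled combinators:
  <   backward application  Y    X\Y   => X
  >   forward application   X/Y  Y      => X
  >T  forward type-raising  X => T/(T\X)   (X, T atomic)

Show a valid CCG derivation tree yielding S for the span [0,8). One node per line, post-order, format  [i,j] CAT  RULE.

[0,8] S   >
  [0,1] S/(S\NP)   >T
    [0,1] "read" : NP
  [1,8] S\NP   >
    [1,3] (S\NP)/(NP/S)   <
      [1,2] "built" : S
      [2,3] "here" : ((S\NP)/(NP/S))\S
    [3,8] NP/S   >
      [3,4] "that" : (NP/S)/S
      [4,8] S   >
        [4,7] S/(S\N)   <
          [4,6] N   <
            [4,5] "bone" : N\S
            [5,6] "found" : N\(N\S)
          [6,7] "saw" : (S/(S\N))\N
        [7,8] "often" : S\N

[0,1] NP  lex  "read"
[0,1] S/(S\NP)  >T
[1,2] S  lex  "built"
[2,3] ((S\NP)/(NP/S))\S  lex  "here"
[1,3] (S\NP)/(NP/S)  <  k=2
[3,4] (NP/S)/S  lex  "that"
[4,5] N\S  lex  "bone"
[5,6] N\(N\S)  lex  "found"
[4,6] N  <  k=5
[6,7] (S/(S\N))\N  lex  "saw"
[4,7] S/(S\N)  <  k=6
[7,8] S\N  lex  "often"
[4,8] S  >  k=7
[3,8] NP/S  >  k=4
[1,8] S\NP  >  k=3
[0,8] S  >  k=1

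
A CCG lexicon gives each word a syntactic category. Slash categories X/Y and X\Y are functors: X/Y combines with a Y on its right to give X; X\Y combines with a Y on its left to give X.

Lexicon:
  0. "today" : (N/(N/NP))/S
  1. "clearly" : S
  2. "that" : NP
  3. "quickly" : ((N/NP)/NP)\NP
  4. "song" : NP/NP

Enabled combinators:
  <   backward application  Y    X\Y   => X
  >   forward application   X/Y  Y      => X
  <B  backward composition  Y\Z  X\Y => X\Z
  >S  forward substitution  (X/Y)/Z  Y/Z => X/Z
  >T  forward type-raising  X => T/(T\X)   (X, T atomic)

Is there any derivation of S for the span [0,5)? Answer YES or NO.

NO

(N/(N/NP))/S S NP ((N/NP)/NP)\NP NP/NP
CKY chart[0,5] = {N, N/(N\N), NP/(NP\N), PP/(PP\N), S/(S\N)}; S ∉ chart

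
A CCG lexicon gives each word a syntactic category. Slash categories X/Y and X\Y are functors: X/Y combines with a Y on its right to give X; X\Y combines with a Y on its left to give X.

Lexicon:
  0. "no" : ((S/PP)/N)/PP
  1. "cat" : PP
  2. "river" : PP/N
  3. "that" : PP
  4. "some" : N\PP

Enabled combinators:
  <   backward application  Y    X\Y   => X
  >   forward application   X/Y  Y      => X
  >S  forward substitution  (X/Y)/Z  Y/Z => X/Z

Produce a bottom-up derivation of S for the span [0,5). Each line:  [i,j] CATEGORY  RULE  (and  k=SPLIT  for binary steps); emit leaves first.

[0,5] S   >
  [0,3] S/N   >S
    [0,2] (S/PP)/N   >
      [0,1] "no" : ((S/PP)/N)/PP
      [1,2] "cat" : PP
    [2,3] "river" : PP/N
  [3,5] N   <
    [3,4] "that" : PP
    [4,5] "some" : N\PP

[0,1] ((S/PP)/N)/PP  lex  "no"
[1,2] PP  lex  "cat"
[0,2] (S/PP)/N  >  k=1
[2,3] PP/N  lex  "river"
[0,3] S/N  >S  k=2
[3,4] PP  lex  "that"
[4,5] N\PP  lex  "some"
[3,5] N  <  k=4
[0,5] S  >  k=3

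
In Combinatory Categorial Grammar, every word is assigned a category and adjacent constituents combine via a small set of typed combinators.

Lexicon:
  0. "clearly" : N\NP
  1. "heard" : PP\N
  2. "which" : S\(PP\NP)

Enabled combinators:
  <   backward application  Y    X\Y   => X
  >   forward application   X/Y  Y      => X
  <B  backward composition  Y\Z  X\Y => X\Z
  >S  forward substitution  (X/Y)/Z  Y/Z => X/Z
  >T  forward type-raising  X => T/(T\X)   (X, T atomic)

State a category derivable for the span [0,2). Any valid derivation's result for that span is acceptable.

PP\NP

[0,3] S   <
  [0,2] PP\NP   <B
    [0,1] "clearly" : N\NP
    [1,2] "heard" : PP\N
  [2,3] "which" : S\(PP\NP)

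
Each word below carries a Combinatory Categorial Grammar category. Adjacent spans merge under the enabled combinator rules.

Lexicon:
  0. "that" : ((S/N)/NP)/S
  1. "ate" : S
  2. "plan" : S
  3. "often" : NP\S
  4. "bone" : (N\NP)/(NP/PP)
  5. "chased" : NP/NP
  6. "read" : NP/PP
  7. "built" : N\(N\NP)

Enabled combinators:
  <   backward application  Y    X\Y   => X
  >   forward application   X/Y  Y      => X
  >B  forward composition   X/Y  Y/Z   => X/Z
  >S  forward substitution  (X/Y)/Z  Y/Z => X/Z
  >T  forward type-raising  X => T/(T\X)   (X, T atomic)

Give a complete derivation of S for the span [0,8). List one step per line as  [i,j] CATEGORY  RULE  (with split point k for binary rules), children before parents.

[0,8] S   >
  [0,4] S/N   >
    [0,2] (S/N)/NP   >
      [0,1] "that" : ((S/N)/NP)/S
      [1,2] "ate" : S
    [2,4] NP   <
      [2,3] "plan" : S
      [3,4] "often" : NP\S
  [4,8] N   <
    [4,7] N\NP   >
      [4,5] "bone" : (N\NP)/(NP/PP)
      [5,7] NP/PP   >B
        [5,6] "chased" : NP/NP
        [6,7] "read" : NP/PP
    [7,8] "built" : N\(N\NP)

[0,1] ((S/N)/NP)/S  lex  "that"
[1,2] S  lex  "ate"
[0,2] (S/N)/NP  >  k=1
[2,3] S  lex  "plan"
[3,4] NP\S  lex  "often"
[2,4] NP  <  k=3
[0,4] S/N  >  k=2
[4,5] (N\NP)/(NP/PP)  lex  "bone"
[5,6] NP/NP  lex  "chased"
[6,7] NP/PP  lex  "read"
[5,7] NP/PP  >B  k=6
[4,7] N\NP  >  k=5
[7,8] N\(N\NP)  lex  "built"
[4,8] N  <  k=7
[0,8] S  >  k=4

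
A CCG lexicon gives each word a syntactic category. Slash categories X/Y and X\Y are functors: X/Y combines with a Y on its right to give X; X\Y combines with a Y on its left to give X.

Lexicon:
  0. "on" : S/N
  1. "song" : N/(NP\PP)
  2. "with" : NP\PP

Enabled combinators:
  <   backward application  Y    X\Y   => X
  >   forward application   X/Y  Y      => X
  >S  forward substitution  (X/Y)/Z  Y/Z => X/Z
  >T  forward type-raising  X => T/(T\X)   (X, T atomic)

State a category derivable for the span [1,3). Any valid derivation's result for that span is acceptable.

[0,3] S   >
  [0,1] "on" : S/N
  [1,3] N   >
    [1,2] "song" : N/(NP\PP)
    [2,3] "with" : NP\PP

N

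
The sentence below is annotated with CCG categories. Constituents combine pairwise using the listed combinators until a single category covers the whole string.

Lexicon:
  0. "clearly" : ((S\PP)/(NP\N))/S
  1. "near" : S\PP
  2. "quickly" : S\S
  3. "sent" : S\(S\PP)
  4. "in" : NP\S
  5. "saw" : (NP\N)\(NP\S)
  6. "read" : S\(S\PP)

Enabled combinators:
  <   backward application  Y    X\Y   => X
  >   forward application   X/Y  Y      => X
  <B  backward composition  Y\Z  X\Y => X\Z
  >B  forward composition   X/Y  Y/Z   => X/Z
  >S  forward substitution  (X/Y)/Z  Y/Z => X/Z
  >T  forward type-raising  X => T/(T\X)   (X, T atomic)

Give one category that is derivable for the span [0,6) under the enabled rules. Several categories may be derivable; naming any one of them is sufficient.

S\PP

[0,7] S   <
  [0,6] S\PP   >
    [0,4] (S\PP)/(NP\N)   >
      [0,1] "clearly" : ((S\PP)/(NP\N))/S
      [1,4] S   <
        [1,3] S\PP   <B
          [1,2] "near" : S\PP
          [2,3] "quickly" : S\S
        [3,4] "sent" : S\(S\PP)
    [4,6] NP\N   <
      [4,5] "in" : NP\S
      [5,6] "saw" : (NP\N)\(NP\S)
  [6,7] "read" : S\(S\PP)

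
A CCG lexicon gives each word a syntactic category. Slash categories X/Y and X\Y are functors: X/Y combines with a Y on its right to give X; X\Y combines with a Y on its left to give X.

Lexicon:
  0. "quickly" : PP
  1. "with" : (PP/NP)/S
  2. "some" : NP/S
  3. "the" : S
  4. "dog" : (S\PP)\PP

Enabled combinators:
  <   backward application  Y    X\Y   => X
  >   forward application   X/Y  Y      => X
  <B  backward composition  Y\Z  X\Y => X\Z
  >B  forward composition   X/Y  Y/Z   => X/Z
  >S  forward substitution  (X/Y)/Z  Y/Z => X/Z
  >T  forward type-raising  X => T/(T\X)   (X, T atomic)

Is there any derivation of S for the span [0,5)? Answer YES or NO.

YES

[0,5] S   >
  [0,1] S/(S\PP)   >T
    [0,1] "quickly" : PP
  [1,5] S\PP   <
    [1,4] PP   >
      [1,3] PP/S   >S
        [1,2] "with" : (PP/NP)/S
        [2,3] "some" : NP/S
      [3,4] "the" : S
    [4,5] "dog" : (S\PP)\PP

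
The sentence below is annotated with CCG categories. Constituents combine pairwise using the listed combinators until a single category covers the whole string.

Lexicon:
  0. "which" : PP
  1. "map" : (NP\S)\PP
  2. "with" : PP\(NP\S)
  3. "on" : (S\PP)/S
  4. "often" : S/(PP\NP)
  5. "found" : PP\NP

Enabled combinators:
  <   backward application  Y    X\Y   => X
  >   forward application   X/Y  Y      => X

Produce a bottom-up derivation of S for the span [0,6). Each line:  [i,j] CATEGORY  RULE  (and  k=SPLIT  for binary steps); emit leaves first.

[0,6] S   <
  [0,3] PP   <
    [0,2] NP\S   <
      [0,1] "which" : PP
      [1,2] "map" : (NP\S)\PP
    [2,3] "with" : PP\(NP\S)
  [3,6] S\PP   >
    [3,4] "on" : (S\PP)/S
    [4,6] S   >
      [4,5] "often" : S/(PP\NP)
      [5,6] "found" : PP\NP

[0,1] PP  lex  "which"
[1,2] (NP\S)\PP  lex  "map"
[0,2] NP\S  <  k=1
[2,3] PP\(NP\S)  lex  "with"
[0,3] PP  <  k=2
[3,4] (S\PP)/S  lex  "on"
[4,5] S/(PP\NP)  lex  "often"
[5,6] PP\NP  lex  "found"
[4,6] S  >  k=5
[3,6] S\PP  >  k=4
[0,6] S  <  k=3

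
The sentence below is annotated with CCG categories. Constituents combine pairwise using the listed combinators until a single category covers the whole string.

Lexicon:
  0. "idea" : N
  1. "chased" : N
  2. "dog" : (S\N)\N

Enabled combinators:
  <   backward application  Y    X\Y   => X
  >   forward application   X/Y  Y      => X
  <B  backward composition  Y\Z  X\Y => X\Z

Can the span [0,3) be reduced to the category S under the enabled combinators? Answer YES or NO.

[0,3] S   <
  [0,1] "idea" : N
  [1,3] S\N   <
    [1,2] "chased" : N
    [2,3] "dog" : (S\N)\N

YES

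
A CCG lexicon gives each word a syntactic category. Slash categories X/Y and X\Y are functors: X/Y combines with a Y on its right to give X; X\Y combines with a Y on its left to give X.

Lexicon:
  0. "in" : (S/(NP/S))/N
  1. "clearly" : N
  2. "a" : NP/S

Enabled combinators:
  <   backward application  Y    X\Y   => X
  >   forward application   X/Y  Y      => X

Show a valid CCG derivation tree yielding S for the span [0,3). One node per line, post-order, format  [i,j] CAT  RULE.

[0,3] S   >
  [0,2] S/(NP/S)   >
    [0,1] "in" : (S/(NP/S))/N
    [1,2] "clearly" : N
  [2,3] "a" : NP/S

[0,1] (S/(NP/S))/N  lex  "in"
[1,2] N  lex  "clearly"
[0,2] S/(NP/S)  >  k=1
[2,3] NP/S  lex  "a"
[0,3] S  >  k=2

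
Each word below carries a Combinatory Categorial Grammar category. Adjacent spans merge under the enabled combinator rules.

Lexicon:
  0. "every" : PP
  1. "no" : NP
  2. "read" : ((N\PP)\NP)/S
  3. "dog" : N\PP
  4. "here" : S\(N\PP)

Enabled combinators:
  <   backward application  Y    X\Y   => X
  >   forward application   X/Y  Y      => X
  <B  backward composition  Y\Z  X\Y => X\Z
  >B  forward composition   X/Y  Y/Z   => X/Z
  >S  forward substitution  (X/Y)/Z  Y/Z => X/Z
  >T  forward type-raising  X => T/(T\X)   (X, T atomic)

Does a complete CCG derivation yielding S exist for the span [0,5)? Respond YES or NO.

PP NP ((N\PP)\NP)/S N\PP S\(N\PP)
CKY chart[0,5] = {N, N/(N\N), NP/(NP\N), PP/(PP\N), S/(S\N)}; S ∉ chart

NO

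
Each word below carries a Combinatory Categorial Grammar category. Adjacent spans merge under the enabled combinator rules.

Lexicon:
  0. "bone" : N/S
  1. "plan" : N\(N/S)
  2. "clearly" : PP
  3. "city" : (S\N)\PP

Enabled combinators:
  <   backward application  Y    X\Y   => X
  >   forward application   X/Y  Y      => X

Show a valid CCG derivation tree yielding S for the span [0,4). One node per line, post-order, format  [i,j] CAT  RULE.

[0,4] S   <
  [0,2] N   <
    [0,1] "bone" : N/S
    [1,2] "plan" : N\(N/S)
  [2,4] S\N   <
    [2,3] "clearly" : PP
    [3,4] "city" : (S\N)\PP

[0,1] N/S  lex  "bone"
[1,2] N\(N/S)  lex  "plan"
[0,2] N  <  k=1
[2,3] PP  lex  "clearly"
[3,4] (S\N)\PP  lex  "city"
[2,4] S\N  <  k=3
[0,4] S  <  k=2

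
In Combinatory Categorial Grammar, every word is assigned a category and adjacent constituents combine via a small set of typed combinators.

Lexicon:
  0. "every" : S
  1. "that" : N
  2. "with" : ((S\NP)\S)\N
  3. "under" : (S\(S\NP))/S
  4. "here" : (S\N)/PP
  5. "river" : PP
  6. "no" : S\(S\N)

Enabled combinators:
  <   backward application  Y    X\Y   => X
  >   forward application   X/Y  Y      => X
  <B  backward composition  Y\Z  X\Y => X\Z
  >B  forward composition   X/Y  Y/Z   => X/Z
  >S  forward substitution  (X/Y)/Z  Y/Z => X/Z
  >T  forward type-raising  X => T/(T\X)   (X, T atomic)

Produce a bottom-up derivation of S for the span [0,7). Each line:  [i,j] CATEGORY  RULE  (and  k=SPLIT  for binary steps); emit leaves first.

[0,1] S  lex  "every"
[1,2] N  lex  "that"
[2,3] ((S\NP)\S)\N  lex  "with"
[1,3] (S\NP)\S  <  k=2
[0,3] S\NP  <  k=1
[3,4] (S\(S\NP))/S  lex  "under"
[4,5] (S\N)/PP  lex  "here"
[5,6] PP  lex  "river"
[4,6] S\N  >  k=5
[6,7] S\(S\N)  lex  "no"
[4,7] S  <  k=6
[3,7] S\(S\NP)  >  k=4
[0,7] S  <  k=3

[0,7] S   <
  [0,3] S\NP   <
    [0,1] "every" : S
    [1,3] (S\NP)\S   <
      [1,2] "that" : N
      [2,3] "with" : ((S\NP)\S)\N
  [3,7] S\(S\NP)   >
    [3,4] "under" : (S\(S\NP))/S
    [4,7] S   <
      [4,6] S\N   >
        [4,5] "here" : (S\N)/PP
        [5,6] "river" : PP
      [6,7] "no" : S\(S\N)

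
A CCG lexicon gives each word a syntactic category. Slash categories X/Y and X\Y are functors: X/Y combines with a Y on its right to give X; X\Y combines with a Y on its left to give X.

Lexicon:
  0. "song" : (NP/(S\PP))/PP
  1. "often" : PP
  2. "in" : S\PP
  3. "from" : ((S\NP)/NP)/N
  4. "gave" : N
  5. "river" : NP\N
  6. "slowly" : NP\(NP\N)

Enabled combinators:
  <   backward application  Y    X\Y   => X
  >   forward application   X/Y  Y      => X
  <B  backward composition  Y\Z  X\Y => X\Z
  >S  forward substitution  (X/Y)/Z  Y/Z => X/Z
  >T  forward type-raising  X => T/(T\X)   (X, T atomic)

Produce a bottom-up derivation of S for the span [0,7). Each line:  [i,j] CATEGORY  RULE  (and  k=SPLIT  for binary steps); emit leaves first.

[0,7] S   <
  [0,3] NP   >
    [0,2] NP/(S\PP)   >
      [0,1] "song" : (NP/(S\PP))/PP
      [1,2] "often" : PP
    [2,3] "in" : S\PP
  [3,7] S\NP   >
    [3,5] (S\NP)/NP   >
      [3,4] "from" : ((S\NP)/NP)/N
      [4,5] "gave" : N
    [5,7] NP   <
      [5,6] "river" : NP\N
      [6,7] "slowly" : NP\(NP\N)

[0,1] (NP/(S\PP))/PP  lex  "song"
[1,2] PP  lex  "often"
[0,2] NP/(S\PP)  >  k=1
[2,3] S\PP  lex  "in"
[0,3] NP  >  k=2
[3,4] ((S\NP)/NP)/N  lex  "from"
[4,5] N  lex  "gave"
[3,5] (S\NP)/NP  >  k=4
[5,6] NP\N  lex  "river"
[6,7] NP\(NP\N)  lex  "slowly"
[5,7] NP  <  k=6
[3,7] S\NP  >  k=5
[0,7] S  <  k=3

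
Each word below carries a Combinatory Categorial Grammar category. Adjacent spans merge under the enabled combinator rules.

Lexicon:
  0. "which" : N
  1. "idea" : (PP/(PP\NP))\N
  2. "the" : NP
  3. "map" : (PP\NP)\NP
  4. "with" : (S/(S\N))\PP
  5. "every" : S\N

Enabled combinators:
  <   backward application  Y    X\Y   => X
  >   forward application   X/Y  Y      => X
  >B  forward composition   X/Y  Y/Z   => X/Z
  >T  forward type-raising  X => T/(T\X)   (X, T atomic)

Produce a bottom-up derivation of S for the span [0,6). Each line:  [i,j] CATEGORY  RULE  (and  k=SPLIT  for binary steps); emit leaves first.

[0,1] N  lex  "which"
[1,2] (PP/(PP\NP))\N  lex  "idea"
[0,2] PP/(PP\NP)  <  k=1
[2,3] NP  lex  "the"
[3,4] (PP\NP)\NP  lex  "map"
[2,4] PP\NP  <  k=3
[0,4] PP  >  k=2
[4,5] (S/(S\N))\PP  lex  "with"
[0,5] S/(S\N)  <  k=4
[5,6] S\N  lex  "every"
[0,6] S  >  k=5

[0,6] S   >
  [0,5] S/(S\N)   <
    [0,4] PP   >
      [0,2] PP/(PP\NP)   <
        [0,1] "which" : N
        [1,2] "idea" : (PP/(PP\NP))\N
      [2,4] PP\NP   <
        [2,3] "the" : NP
        [3,4] "map" : (PP\NP)\NP
    [4,5] "with" : (S/(S\N))\PP
  [5,6] "every" : S\N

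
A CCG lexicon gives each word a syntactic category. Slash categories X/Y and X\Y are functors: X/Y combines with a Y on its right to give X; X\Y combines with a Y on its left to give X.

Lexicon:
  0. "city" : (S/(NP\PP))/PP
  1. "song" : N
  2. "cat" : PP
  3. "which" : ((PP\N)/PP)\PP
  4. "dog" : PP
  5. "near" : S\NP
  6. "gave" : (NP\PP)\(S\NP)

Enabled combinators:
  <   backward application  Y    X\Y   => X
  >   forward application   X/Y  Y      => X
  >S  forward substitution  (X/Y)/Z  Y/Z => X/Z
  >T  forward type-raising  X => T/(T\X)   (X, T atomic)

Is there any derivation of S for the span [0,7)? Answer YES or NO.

[0,7] S   >
  [0,5] S/(NP\PP)   >
    [0,1] "city" : (S/(NP\PP))/PP
    [1,5] PP   >
      [1,2] PP/(PP\N)   >T
        [1,2] "song" : N
      [2,5] PP\N   >
        [2,4] (PP\N)/PP   <
          [2,3] "cat" : PP
          [3,4] "which" : ((PP\N)/PP)\PP
        [4,5] "dog" : PP
  [5,7] NP\PP   <
    [5,6] "near" : S\NP
    [6,7] "gave" : (NP\PP)\(S\NP)

YES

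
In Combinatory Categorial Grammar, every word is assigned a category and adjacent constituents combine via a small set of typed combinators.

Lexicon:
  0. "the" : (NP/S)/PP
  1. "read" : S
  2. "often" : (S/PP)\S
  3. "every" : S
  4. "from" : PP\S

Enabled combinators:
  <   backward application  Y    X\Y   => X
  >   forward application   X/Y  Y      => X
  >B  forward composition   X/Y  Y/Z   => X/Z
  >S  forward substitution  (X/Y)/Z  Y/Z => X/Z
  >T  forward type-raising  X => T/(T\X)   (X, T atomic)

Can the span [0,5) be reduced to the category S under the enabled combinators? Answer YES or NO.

(NP/S)/PP S (S/PP)\S S PP\S
CKY chart[0,5] = {(NP/S)/(PP\S), N/(N\NP), NP, NP/(NP\NP), NP/(PP\PP), PP/(PP\NP), S/(S\NP)}; S ∉ chart

NO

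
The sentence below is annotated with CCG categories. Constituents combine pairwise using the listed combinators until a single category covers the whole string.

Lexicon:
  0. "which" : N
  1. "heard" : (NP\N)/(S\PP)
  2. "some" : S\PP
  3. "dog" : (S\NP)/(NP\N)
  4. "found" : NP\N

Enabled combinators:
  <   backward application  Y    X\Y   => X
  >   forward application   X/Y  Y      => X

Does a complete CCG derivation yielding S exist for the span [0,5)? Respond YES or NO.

YES

[0,5] S   <
  [0,3] NP   <
    [0,1] "which" : N
    [1,3] NP\N   >
      [1,2] "heard" : (NP\N)/(S\PP)
      [2,3] "some" : S\PP
  [3,5] S\NP   >
    [3,4] "dog" : (S\NP)/(NP\N)
    [4,5] "found" : NP\N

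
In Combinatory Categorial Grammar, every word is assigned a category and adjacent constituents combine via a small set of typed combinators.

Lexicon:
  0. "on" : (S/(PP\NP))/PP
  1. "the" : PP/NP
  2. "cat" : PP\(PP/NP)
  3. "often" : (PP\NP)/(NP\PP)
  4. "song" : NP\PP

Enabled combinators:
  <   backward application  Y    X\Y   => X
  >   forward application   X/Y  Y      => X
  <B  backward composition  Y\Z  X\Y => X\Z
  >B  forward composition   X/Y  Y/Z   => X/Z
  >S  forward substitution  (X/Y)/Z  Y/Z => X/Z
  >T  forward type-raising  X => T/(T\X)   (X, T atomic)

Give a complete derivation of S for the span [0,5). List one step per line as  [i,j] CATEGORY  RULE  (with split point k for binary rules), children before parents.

[0,5] S   >
  [0,3] S/(PP\NP)   >
    [0,1] "on" : (S/(PP\NP))/PP
    [1,3] PP   <
      [1,2] "the" : PP/NP
      [2,3] "cat" : PP\(PP/NP)
  [3,5] PP\NP   >
    [3,4] "often" : (PP\NP)/(NP\PP)
    [4,5] "song" : NP\PP

[0,1] (S/(PP\NP))/PP  lex  "on"
[1,2] PP/NP  lex  "the"
[2,3] PP\(PP/NP)  lex  "cat"
[1,3] PP  <  k=2
[0,3] S/(PP\NP)  >  k=1
[3,4] (PP\NP)/(NP\PP)  lex  "often"
[4,5] NP\PP  lex  "song"
[3,5] PP\NP  >  k=4
[0,5] S  >  k=3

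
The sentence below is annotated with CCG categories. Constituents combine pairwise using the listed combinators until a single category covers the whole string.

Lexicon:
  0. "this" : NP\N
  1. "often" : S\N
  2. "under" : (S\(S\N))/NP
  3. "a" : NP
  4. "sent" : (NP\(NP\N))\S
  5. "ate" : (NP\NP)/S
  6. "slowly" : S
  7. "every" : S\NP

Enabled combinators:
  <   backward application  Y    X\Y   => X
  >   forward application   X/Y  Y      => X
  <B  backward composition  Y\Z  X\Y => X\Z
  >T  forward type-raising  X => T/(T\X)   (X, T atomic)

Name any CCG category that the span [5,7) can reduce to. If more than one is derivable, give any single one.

[0,8] S   <
  [0,5] NP   <
    [0,1] "this" : NP\N
    [1,5] NP\(NP\N)   <
      [1,4] S   <
        [1,2] "often" : S\N
        [2,4] S\(S\N)   >
          [2,3] "under" : (S\(S\N))/NP
          [3,4] "a" : NP
      [4,5] "sent" : (NP\(NP\N))\S
  [5,8] S\NP   <B
    [5,7] NP\NP   >
      [5,6] "ate" : (NP\NP)/S
      [6,7] "slowly" : S
    [7,8] "every" : S\NP

NP\NP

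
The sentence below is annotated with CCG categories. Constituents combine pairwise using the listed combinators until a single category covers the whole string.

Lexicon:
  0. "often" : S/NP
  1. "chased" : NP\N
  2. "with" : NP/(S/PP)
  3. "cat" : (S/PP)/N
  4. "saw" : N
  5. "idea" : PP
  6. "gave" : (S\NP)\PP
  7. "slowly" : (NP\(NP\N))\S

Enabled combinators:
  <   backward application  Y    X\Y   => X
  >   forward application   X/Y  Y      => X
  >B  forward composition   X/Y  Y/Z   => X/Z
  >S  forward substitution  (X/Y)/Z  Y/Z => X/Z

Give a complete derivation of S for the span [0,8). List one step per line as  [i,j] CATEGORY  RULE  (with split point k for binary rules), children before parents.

[0,1] S/NP  lex  "often"
[1,2] NP\N  lex  "chased"
[2,3] NP/(S/PP)  lex  "with"
[3,4] (S/PP)/N  lex  "cat"
[2,4] NP/N  >B  k=3
[4,5] N  lex  "saw"
[2,5] NP  >  k=4
[5,6] PP  lex  "idea"
[6,7] (S\NP)\PP  lex  "gave"
[5,7] S\NP  <  k=6
[2,7] S  <  k=5
[7,8] (NP\(NP\N))\S  lex  "slowly"
[2,8] NP\(NP\N)  <  k=7
[1,8] NP  <  k=2
[0,8] S  >  k=1

[0,8] S   >
  [0,1] "often" : S/NP
  [1,8] NP   <
    [1,2] "chased" : NP\N
    [2,8] NP\(NP\N)   <
      [2,7] S   <
        [2,5] NP   >
          [2,4] NP/N   >B
            [2,3] "with" : NP/(S/PP)
            [3,4] "cat" : (S/PP)/N
          [4,5] "saw" : N
        [5,7] S\NP   <
          [5,6] "idea" : PP
          [6,7] "gave" : (S\NP)\PP
      [7,8] "slowly" : (NP\(NP\N))\S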